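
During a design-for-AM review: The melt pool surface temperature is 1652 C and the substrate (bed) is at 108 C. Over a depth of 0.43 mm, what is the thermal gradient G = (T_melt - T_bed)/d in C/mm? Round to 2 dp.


G = (1652-108)/0.43 = 3590.7 C/mm


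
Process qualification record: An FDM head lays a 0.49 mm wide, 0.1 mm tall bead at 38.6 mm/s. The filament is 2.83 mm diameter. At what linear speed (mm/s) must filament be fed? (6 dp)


Q = 0.49 * 0.1 * 38.6 = 1.8914 mm^3/s
A_fil = pi*(2.83/2)^2 = 6.29017535 mm^2
v_feed = 1.8914 / 6.29017535 = 0.300691 mm/s


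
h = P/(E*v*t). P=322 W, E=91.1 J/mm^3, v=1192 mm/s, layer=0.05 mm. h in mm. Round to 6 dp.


h = 322 / (91.1*1192*0.05) = 0.059305 mm


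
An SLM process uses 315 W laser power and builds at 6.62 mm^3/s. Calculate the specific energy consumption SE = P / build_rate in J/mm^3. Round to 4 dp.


SE = 315 / 6.62 = 47.5831 J/mm^3


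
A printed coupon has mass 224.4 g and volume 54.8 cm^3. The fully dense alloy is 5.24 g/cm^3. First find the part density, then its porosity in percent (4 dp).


rho_part = 224.4 / 54.8 = 4.09489051 g/cm^3
Porosity = (1 - 4.09489051/5.24)*100 = 21.8532 %


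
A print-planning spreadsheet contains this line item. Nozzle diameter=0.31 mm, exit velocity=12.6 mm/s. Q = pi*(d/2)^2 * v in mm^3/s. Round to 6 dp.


A = pi*(0.31/2)^2 = 0.07547676 mm^2
Q = 0.07547676 * 12.6 = 0.951007 mm^3/s


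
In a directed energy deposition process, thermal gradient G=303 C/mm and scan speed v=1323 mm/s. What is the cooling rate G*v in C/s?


CR = 303 * 1323 = 400869 C/s


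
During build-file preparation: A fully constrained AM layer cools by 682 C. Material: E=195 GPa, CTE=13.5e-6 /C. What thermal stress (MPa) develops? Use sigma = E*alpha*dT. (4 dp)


sigma = 195*1000 * 13.5e-6 * 682 = 1795.365 MPa


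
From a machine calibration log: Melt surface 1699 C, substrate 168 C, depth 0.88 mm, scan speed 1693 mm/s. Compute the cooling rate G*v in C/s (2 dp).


G = (1699-168)/0.88 = 1739.77272727 C/mm
CR = 1739.77272727 * 1693 = 2945435.23 C/s


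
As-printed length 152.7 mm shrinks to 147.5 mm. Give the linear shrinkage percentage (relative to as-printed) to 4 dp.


Shrinkage = ((152.7-147.5)/152.7)*100 = 3.4054 %


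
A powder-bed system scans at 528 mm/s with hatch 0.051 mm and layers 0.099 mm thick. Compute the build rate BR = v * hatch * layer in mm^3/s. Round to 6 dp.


Rate = 528 * 0.051 * 0.099 = 2.665872 mm^3/s


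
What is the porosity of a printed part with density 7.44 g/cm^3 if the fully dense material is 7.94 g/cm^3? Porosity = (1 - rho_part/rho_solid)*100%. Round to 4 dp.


Porosity = (1-7.44/7.94)*100 = 6.2972 %


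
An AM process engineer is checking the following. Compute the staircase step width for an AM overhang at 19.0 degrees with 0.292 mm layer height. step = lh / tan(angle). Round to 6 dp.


step = 0.292 / tan(19.0) = 0.84803 mm


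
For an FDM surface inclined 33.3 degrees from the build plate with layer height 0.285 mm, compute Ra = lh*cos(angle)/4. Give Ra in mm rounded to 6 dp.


Ra = 0.285 * cos(33.3) / 4 = 0.059551 mm


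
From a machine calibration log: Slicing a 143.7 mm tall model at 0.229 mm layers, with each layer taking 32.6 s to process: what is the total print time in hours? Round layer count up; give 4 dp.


Layers = ceil(143.7/0.229) = 628
t = 628 * 32.6 / 3600 = 5.6869 hrs


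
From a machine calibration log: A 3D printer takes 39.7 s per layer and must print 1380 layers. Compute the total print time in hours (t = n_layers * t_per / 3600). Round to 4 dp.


t = 1380 * 39.7 / 3600 = 15.2183 hrs


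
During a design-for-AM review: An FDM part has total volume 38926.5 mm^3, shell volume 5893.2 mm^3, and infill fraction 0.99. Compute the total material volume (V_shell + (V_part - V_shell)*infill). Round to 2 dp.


V_infill = (38926.5 - 5893.2) * 0.99 = 32702.97
V_total = 5893.2 + 32702.97 = 38596.17 mm^3


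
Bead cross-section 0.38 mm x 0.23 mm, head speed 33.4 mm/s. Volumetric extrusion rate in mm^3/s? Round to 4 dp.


Rate = 0.38 * 0.23 * 33.4 = 2.9192 mm^3/s


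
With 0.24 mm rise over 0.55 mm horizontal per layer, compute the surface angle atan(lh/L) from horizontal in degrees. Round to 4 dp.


angle = atan(0.24/0.55) = 23.5747 degrees


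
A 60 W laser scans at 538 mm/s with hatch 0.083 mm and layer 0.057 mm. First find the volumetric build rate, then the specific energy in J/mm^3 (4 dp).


Build rate = 538 * 0.083 * 0.057 = 2.545278 mm^3/s
SE = 60 / 2.545278 = 23.5731 J/mm^3


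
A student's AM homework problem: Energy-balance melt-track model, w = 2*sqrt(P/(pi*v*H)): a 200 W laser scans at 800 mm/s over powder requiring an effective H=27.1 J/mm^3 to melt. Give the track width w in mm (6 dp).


w = 2*sqrt(200/(pi*800*27.1)) = 0.108378 mm


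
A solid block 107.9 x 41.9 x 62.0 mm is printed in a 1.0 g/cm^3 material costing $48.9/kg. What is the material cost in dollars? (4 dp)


V = 107.9 * 41.9 * 62.0 = 280302.62 mm^3 = 280.30262 cm^3
Mass = 280.30262 * 1.0 / 1000 = 0.28030262 kg
Cost = 0.28030262 * 48.9 = 13.7068 $


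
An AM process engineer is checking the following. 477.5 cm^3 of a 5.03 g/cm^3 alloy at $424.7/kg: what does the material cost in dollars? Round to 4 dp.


Mass = 477.5*5.03/1000 = 2.401825 kg
Cost = 2.401825 * 424.7 = 1020.0551 $


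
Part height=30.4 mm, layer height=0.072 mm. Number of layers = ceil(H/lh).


Layers = ceil(30.4/0.072) = 423


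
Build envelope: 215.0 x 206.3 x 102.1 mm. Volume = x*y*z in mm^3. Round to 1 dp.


V = 215.0 * 206.3 * 102.1 = 4528594.5 mm^3


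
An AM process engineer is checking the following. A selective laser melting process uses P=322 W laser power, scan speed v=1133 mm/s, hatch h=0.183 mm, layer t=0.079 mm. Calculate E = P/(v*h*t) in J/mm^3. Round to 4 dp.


E = 322 / (1133*0.183*0.079) = 19.6584 J/mm^3


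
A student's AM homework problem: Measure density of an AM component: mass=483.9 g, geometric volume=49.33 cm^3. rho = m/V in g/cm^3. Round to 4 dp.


rho = 483.9 / 49.33 = 9.8094 g/cm^3


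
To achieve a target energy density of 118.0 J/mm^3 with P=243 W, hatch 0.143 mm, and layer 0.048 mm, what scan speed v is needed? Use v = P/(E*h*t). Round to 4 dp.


v = 243 / (118.0*0.143*0.048) = 300.0178 mm/s


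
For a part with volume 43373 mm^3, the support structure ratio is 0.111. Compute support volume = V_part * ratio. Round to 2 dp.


V_support = 43373 * 0.111 = 4814.4 mm^3


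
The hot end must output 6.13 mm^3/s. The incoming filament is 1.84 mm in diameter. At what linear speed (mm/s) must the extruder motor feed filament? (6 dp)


A = pi*(1.84/2)^2 = 2.659044
v = 6.13 / 2.659044 = 2.30534 mm/s


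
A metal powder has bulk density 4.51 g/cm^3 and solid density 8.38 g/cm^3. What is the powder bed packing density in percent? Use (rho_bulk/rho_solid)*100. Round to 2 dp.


Packing = (4.51/8.38)*100 = 53.82 %


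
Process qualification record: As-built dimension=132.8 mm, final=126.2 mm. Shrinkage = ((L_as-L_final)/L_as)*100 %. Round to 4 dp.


Shrinkage = ((132.8-126.2)/132.8)*100 = 4.9699 %


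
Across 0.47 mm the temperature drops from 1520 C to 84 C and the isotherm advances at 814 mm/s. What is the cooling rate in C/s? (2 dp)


G = (1520-84)/0.47 = 3055.31914894 C/mm
CR = 3055.31914894 * 814 = 2487029.79 C/s


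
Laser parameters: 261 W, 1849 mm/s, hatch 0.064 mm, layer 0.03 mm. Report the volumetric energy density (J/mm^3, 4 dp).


E = 261 / (1849*0.064*0.03) = 73.5195 J/mm^3


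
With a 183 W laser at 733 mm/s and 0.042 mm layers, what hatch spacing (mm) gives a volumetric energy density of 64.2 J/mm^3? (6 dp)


h = 183 / (64.2*733*0.042) = 0.09259 mm


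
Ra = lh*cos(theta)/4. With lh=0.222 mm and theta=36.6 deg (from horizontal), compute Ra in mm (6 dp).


Ra = 0.222 * cos(36.6) / 4 = 0.044556 mm


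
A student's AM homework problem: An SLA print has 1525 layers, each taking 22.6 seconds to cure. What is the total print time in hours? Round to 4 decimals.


t = 1525 * 22.6 / 3600 = 9.5736 hrs


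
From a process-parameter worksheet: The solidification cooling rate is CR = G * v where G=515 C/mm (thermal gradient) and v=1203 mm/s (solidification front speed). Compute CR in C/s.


CR = 515 * 1203 = 619545 C/s


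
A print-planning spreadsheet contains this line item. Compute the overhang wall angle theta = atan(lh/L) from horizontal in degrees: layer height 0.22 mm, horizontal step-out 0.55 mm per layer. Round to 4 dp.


angle = atan(0.22/0.55) = 21.8014 degrees


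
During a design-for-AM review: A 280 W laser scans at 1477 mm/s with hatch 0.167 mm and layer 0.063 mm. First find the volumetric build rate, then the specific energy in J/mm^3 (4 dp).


Build rate = 1477 * 0.167 * 0.063 = 15.539517 mm^3/s
SE = 280 / 15.539517 = 18.0186 J/mm^3


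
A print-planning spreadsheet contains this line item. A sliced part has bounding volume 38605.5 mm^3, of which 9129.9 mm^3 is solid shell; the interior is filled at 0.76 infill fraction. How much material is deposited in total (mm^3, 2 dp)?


V_infill = (38605.5 - 9129.9) * 0.76 = 22401.46
V_total = 9129.9 + 22401.46 = 31531.36 mm^3


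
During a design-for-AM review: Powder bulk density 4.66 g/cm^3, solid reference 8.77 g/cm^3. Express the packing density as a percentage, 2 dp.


Packing = (4.66/8.77)*100 = 53.14 %


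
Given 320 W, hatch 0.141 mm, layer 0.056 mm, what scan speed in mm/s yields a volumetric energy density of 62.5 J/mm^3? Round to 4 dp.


v = 320 / (62.5*0.141*0.056) = 648.4296 mm/s


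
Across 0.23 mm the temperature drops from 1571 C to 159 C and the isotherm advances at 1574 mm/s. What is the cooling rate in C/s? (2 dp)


G = (1571-159)/0.23 = 6139.13043478 C/mm
CR = 6139.13043478 * 1574 = 9662991.3 C/s


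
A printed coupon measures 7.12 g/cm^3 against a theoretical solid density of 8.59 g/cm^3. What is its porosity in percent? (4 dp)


Porosity = (1-7.12/8.59)*100 = 17.1129 %


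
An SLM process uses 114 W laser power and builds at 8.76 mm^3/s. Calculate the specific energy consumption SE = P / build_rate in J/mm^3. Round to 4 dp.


SE = 114 / 8.76 = 13.0137 J/mm^3


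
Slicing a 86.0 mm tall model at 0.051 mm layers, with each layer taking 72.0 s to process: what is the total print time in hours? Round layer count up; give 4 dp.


Layers = ceil(86.0/0.051) = 1687
t = 1687 * 72.0 / 3600 = 33.74 hrs


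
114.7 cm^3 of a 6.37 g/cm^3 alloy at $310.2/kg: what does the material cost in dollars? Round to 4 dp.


Mass = 114.7*6.37/1000 = 0.730639 kg
Cost = 0.730639 * 310.2 = 226.6442 $


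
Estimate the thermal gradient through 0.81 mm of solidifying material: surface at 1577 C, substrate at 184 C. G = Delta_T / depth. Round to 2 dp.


G = (1577-184)/0.81 = 1719.75 C/mm


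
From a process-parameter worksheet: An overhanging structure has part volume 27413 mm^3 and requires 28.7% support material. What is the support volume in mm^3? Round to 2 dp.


V_support = 27413 * 0.287 = 7867.53 mm^3


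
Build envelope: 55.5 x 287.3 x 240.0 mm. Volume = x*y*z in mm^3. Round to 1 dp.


V = 55.5 * 287.3 * 240.0 = 3826836.0 mm^3


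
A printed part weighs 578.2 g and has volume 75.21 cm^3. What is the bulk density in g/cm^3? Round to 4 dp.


rho = 578.2 / 75.21 = 7.6878 g/cm^3


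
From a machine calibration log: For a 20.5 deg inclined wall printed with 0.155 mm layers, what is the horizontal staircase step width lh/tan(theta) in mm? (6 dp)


step = 0.155 / tan(20.5) = 0.414566 mm


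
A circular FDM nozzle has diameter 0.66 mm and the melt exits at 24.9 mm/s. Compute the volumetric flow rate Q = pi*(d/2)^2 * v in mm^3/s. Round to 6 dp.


A = pi*(0.66/2)^2 = 0.34211944 mm^2
Q = 0.34211944 * 24.9 = 8.518774 mm^3/s


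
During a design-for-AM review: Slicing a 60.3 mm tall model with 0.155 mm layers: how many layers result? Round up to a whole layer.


Layers = ceil(60.3/0.155) = 390


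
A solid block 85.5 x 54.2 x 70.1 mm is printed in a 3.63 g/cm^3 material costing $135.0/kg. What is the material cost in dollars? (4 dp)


V = 85.5 * 54.2 * 70.1 = 324850.41 mm^3 = 324.85041 cm^3
Mass = 324.85041 * 3.63 / 1000 = 1.17920699 kg
Cost = 1.17920699 * 135.0 = 159.1929 $


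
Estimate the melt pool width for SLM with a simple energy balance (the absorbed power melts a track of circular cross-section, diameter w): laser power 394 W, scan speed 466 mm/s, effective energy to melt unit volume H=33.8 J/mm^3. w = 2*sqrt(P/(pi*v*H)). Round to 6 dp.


w = 2*sqrt(394/(pi*466*33.8)) = 0.178465 mm


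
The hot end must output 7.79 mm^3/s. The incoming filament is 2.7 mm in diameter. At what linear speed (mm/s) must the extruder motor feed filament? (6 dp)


A = pi*(2.7/2)^2 = 5.725553
v = 7.79 / 5.725553 = 1.360567 mm/s


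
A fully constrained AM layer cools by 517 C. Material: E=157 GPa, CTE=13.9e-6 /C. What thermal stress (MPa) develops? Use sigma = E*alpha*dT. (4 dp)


sigma = 157*1000 * 13.9e-6 * 517 = 1128.2491 MPa


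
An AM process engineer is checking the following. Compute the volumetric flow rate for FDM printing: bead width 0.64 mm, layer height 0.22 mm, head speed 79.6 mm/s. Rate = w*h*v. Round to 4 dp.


Rate = 0.64 * 0.22 * 79.6 = 11.2077 mm^3/s


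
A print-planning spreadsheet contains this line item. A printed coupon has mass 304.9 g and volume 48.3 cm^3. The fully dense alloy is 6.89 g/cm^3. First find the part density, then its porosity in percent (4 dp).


rho_part = 304.9 / 48.3 = 6.3126294 g/cm^3
Porosity = (1 - 6.3126294/6.89)*100 = 8.3798 %


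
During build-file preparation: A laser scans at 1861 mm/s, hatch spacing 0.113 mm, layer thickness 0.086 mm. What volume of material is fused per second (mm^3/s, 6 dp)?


Rate = 1861 * 0.113 * 0.086 = 18.085198 mm^3/s


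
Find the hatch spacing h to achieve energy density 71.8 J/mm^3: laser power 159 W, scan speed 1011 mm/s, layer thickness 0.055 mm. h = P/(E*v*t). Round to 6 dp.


h = 159 / (71.8*1011*0.055) = 0.039825 mm


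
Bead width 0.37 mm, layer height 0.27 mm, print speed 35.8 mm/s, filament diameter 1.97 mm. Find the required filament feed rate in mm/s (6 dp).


Q = 0.37 * 0.27 * 35.8 = 3.57642 mm^3/s
A_fil = pi*(1.97/2)^2 = 3.04805173 mm^2
v_feed = 3.57642 / 3.04805173 = 1.173346 mm/s


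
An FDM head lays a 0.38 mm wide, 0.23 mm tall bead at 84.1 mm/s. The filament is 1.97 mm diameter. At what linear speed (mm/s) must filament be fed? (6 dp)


Q = 0.38 * 0.23 * 84.1 = 7.35034 mm^3/s
A_fil = pi*(1.97/2)^2 = 3.04805173 mm^2
v_feed = 7.35034 / 3.04805173 = 2.411488 mm/s


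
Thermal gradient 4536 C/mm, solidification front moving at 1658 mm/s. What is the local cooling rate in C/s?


CR = 4536 * 1658 = 7520688 C/s


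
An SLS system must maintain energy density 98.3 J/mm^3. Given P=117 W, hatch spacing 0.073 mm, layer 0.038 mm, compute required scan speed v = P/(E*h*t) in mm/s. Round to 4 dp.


v = 117 / (98.3*0.073*0.038) = 429.0678 mm/s


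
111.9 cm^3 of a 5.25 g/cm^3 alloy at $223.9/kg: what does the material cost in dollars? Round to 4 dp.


Mass = 111.9*5.25/1000 = 0.587475 kg
Cost = 0.587475 * 223.9 = 131.5357 $


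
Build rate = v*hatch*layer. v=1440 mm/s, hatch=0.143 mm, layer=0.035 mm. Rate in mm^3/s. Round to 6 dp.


Rate = 1440 * 0.143 * 0.035 = 7.2072 mm^3/s


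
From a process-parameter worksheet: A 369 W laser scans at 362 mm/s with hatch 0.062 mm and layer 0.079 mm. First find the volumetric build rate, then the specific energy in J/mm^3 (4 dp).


Build rate = 362 * 0.062 * 0.079 = 1.773076 mm^3/s
SE = 369 / 1.773076 = 208.1129 J/mm^3


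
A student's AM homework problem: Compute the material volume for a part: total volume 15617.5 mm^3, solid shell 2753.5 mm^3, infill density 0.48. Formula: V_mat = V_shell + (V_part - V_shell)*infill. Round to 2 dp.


V_infill = (15617.5 - 2753.5) * 0.48 = 6174.72
V_total = 2753.5 + 6174.72 = 8928.22 mm^3


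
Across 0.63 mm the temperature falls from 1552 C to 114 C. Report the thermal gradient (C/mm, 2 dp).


G = (1552-114)/0.63 = 2282.54 C/mm


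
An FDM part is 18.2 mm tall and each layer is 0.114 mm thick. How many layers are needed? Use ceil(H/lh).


Layers = ceil(18.2/0.114) = 160


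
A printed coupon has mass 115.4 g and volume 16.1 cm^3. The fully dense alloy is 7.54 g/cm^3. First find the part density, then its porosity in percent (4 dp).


rho_part = 115.4 / 16.1 = 7.16770186 g/cm^3
Porosity = (1 - 7.16770186/7.54)*100 = 4.9376 %


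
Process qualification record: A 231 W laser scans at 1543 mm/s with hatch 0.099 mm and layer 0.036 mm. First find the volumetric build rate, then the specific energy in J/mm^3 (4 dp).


Build rate = 1543 * 0.099 * 0.036 = 5.499252 mm^3/s
SE = 231 / 5.499252 = 42.0057 J/mm^3


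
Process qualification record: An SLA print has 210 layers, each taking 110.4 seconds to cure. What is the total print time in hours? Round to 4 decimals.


t = 210 * 110.4 / 3600 = 6.44 hrs


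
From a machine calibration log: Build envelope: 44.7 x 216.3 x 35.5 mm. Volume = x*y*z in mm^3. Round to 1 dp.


V = 44.7 * 216.3 * 35.5 = 343235.7 mm^3


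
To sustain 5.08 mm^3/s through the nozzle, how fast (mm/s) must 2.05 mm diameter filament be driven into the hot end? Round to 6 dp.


A = pi*(2.05/2)^2 = 3.300636
v = 5.08 / 3.300636 = 1.539097 mm/s


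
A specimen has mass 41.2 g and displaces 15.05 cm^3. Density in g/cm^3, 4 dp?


rho = 41.2 / 15.05 = 2.7375 g/cm^3


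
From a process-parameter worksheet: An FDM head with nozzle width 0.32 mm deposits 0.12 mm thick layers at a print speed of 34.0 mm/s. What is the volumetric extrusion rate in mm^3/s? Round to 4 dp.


Rate = 0.32 * 0.12 * 34.0 = 1.3056 mm^3/s


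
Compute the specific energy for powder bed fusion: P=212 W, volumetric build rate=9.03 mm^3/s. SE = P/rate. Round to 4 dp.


SE = 212 / 9.03 = 23.4773 J/mm^3


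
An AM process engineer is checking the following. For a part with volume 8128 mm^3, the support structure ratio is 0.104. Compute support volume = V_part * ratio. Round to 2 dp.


V_support = 8128 * 0.104 = 845.31 mm^3


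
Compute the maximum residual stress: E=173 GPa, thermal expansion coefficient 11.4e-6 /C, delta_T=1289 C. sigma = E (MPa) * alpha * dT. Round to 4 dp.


sigma = 173*1000 * 11.4e-6 * 1289 = 2542.1658 MPa


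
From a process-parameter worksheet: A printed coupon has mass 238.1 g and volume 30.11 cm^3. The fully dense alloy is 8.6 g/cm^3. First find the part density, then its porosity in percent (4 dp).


rho_part = 238.1 / 30.11 = 7.90767187 g/cm^3
Porosity = (1 - 7.90767187/8.6)*100 = 8.0503 %


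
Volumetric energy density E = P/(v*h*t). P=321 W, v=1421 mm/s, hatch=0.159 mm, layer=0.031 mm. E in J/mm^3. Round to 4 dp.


E = 321 / (1421*0.159*0.031) = 45.8302 J/mm^3


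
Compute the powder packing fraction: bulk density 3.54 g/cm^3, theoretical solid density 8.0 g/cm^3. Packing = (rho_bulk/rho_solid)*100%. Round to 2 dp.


Packing = (3.54/8.0)*100 = 44.25 %


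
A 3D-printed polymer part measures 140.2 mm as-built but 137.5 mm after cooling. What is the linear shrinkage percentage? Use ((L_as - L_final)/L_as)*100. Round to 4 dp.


Shrinkage = ((140.2-137.5)/140.2)*100 = 1.9258 %


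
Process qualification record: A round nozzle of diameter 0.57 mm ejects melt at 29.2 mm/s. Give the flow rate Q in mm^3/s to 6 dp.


A = pi*(0.57/2)^2 = 0.25517586 mm^2
Q = 0.25517586 * 29.2 = 7.451135 mm^3/s


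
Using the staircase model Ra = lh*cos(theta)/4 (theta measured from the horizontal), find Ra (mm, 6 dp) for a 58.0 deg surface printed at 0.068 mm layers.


Ra = 0.068 * cos(58.0) / 4 = 0.009009 mm


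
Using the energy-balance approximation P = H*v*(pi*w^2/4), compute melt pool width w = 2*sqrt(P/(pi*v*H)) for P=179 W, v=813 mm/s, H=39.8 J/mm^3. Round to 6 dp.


w = 2*sqrt(179/(pi*813*39.8)) = 0.083926 mm


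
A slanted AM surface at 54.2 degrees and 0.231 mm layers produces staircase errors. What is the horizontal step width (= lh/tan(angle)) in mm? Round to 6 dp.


step = 0.231 / tan(54.2) = 0.166602 mm


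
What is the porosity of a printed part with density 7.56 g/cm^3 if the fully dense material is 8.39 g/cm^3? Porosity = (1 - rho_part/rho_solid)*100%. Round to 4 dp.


Porosity = (1-7.56/8.39)*100 = 9.8927 %


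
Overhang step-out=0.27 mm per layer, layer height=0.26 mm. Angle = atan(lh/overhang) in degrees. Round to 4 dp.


angle = atan(0.26/0.27) = 43.9191 degrees


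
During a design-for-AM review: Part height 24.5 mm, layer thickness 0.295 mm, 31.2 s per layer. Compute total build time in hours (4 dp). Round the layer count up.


Layers = ceil(24.5/0.295) = 84
t = 84 * 31.2 / 3600 = 0.728 hrs


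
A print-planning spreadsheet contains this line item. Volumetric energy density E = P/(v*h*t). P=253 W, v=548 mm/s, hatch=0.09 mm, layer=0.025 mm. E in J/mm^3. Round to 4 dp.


E = 253 / (548*0.09*0.025) = 205.1906 J/mm^3


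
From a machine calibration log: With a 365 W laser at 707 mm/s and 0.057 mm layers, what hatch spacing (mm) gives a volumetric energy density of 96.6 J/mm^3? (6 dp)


h = 365 / (96.6*707*0.057) = 0.093761 mm


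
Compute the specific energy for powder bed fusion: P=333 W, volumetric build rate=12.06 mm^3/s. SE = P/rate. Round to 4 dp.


SE = 333 / 12.06 = 27.6119 J/mm^3


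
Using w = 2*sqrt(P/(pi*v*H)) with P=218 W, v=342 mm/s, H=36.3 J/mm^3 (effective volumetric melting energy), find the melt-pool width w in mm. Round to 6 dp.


w = 2*sqrt(218/(pi*342*36.3)) = 0.149526 mm


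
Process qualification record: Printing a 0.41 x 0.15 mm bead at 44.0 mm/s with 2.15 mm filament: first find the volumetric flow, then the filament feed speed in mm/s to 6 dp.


Q = 0.41 * 0.15 * 44.0 = 2.706 mm^3/s
A_fil = pi*(2.15/2)^2 = 3.63050301 mm^2
v_feed = 2.706 / 3.63050301 = 0.745351 mm/s


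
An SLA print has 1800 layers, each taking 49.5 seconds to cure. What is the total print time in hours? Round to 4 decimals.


t = 1800 * 49.5 / 3600 = 24.75 hrs


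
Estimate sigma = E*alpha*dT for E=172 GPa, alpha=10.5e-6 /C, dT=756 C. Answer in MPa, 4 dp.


sigma = 172*1000 * 10.5e-6 * 756 = 1365.336 MPa


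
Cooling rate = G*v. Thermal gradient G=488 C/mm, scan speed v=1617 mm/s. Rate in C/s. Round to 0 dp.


CR = 488 * 1617 = 789096 C/s


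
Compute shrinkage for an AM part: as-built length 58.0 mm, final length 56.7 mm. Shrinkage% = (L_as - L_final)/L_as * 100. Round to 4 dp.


Shrinkage = ((58.0-56.7)/58.0)*100 = 2.2414 %


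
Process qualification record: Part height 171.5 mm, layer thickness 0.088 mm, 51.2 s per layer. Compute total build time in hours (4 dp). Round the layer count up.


Layers = ceil(171.5/0.088) = 1949
t = 1949 * 51.2 / 3600 = 27.7191 hrs


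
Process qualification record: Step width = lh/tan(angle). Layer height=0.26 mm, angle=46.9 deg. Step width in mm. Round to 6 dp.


step = 0.26 / tan(46.9) = 0.243304 mm


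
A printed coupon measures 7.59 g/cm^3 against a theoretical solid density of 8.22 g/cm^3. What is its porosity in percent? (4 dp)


Porosity = (1-7.59/8.22)*100 = 7.6642 %


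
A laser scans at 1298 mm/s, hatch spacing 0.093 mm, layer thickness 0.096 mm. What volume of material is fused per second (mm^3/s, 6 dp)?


Rate = 1298 * 0.093 * 0.096 = 11.588544 mm^3/s


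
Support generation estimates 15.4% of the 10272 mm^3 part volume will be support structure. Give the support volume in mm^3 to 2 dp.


V_support = 10272 * 0.154 = 1581.89 mm^3


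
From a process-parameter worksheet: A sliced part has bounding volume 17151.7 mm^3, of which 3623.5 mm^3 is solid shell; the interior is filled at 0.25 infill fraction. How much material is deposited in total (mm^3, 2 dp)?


V_infill = (17151.7 - 3623.5) * 0.25 = 3382.05
V_total = 3623.5 + 3382.05 = 7005.55 mm^3


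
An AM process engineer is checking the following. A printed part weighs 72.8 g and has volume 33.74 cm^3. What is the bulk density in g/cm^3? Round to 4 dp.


rho = 72.8 / 33.74 = 2.1577 g/cm^3


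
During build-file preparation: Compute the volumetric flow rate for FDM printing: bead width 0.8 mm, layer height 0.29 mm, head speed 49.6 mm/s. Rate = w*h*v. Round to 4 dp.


Rate = 0.8 * 0.29 * 49.6 = 11.5072 mm^3/s


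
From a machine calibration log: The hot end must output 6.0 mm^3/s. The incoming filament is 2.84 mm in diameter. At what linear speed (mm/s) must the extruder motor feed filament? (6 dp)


A = pi*(2.84/2)^2 = 6.334707
v = 6.0 / 6.334707 = 0.947163 mm/s


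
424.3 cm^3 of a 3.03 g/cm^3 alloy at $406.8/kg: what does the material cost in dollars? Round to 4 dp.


Mass = 424.3*3.03/1000 = 1.285629 kg
Cost = 1.285629 * 406.8 = 522.9939 $


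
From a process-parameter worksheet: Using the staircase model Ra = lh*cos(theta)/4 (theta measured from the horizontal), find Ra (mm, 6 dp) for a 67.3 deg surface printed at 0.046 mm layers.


Ra = 0.046 * cos(67.3) / 4 = 0.004438 mm


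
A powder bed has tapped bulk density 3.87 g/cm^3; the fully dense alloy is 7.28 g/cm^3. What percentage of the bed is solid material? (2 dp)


Packing = (3.87/7.28)*100 = 53.16 %


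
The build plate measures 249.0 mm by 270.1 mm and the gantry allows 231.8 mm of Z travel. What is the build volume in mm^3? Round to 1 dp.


V = 249.0 * 270.1 * 231.8 = 15589685.8 mm^3


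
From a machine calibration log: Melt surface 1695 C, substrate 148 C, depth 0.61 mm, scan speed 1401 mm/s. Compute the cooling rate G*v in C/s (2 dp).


G = (1695-148)/0.61 = 2536.06557377 C/mm
CR = 2536.06557377 * 1401 = 3553027.87 C/s


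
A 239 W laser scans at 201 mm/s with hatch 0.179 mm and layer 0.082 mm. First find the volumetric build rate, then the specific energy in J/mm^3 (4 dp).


Build rate = 201 * 0.179 * 0.082 = 2.950278 mm^3/s
SE = 239 / 2.950278 = 81.0093 J/mm^3


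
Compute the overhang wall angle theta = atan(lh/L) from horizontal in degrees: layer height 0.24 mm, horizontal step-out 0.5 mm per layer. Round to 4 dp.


angle = atan(0.24/0.5) = 25.641 degrees


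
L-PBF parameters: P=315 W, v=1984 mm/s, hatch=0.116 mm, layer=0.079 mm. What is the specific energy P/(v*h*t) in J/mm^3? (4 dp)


Build rate = 1984 * 0.116 * 0.079 = 18.181376 mm^3/s
SE = 315 / 18.181376 = 17.3254 J/mm^3


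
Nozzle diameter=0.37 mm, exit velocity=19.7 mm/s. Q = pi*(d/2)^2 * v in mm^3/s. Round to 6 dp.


A = pi*(0.37/2)^2 = 0.10752101 mm^2
Q = 0.10752101 * 19.7 = 2.118164 mm^3/s


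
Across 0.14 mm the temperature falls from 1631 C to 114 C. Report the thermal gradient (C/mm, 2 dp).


G = (1631-114)/0.14 = 10835.71 C/mm


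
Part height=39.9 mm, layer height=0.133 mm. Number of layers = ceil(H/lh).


Layers = ceil(39.9/0.133) = 300


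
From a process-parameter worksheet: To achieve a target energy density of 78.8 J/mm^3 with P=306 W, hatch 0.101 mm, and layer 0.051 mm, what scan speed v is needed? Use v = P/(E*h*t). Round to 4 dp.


v = 306 / (78.8*0.101*0.051) = 753.8825 mm/s


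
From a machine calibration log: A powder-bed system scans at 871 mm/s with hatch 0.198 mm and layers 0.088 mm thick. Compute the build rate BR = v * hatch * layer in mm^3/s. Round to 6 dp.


Rate = 871 * 0.198 * 0.088 = 15.176304 mm^3/s


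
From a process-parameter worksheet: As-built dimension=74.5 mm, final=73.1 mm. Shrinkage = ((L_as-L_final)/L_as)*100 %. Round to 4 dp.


Shrinkage = ((74.5-73.1)/74.5)*100 = 1.8792 %


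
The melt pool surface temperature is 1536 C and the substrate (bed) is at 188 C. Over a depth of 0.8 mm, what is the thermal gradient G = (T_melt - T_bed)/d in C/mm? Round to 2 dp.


G = (1536-188)/0.8 = 1685.0 C/mm


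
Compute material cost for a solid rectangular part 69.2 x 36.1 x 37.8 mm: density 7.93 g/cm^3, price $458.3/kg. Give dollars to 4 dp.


V = 69.2 * 36.1 * 37.8 = 94428.936 mm^3 = 94.428936 cm^3
Mass = 94.428936 * 7.93 / 1000 = 0.74882146 kg
Cost = 0.74882146 * 458.3 = 343.1849 $


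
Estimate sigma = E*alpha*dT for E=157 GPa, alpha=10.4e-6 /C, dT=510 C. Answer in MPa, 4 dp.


sigma = 157*1000 * 10.4e-6 * 510 = 832.728 MPa


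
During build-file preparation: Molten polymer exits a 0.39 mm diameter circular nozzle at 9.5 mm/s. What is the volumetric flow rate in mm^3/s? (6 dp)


A = pi*(0.39/2)^2 = 0.11945906 mm^2
Q = 0.11945906 * 9.5 = 1.134861 mm^3/s


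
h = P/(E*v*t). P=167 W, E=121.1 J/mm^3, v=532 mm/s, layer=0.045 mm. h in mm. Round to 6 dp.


h = 167 / (121.1*532*0.045) = 0.057603 mm


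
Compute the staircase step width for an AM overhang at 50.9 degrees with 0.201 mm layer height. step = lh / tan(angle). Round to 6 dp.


step = 0.201 / tan(50.9) = 0.163348 mm


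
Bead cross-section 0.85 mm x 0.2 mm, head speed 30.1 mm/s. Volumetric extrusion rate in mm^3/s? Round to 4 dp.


Rate = 0.85 * 0.2 * 30.1 = 5.117 mm^3/s


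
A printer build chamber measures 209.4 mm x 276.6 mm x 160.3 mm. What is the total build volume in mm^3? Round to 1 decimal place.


V = 209.4 * 276.6 * 160.3 = 9284582.4 mm^3


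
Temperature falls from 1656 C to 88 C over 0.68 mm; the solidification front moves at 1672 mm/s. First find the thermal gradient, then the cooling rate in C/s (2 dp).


G = (1656-88)/0.68 = 2305.88235294 C/mm
CR = 2305.88235294 * 1672 = 3855435.29 C/s


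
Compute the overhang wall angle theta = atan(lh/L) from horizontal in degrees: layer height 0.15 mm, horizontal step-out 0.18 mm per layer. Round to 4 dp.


angle = atan(0.15/0.18) = 39.8056 degrees


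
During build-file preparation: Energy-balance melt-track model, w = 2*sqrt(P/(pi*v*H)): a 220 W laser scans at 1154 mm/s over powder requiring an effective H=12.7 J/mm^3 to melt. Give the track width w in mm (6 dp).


w = 2*sqrt(220/(pi*1154*12.7)) = 0.138249 mm


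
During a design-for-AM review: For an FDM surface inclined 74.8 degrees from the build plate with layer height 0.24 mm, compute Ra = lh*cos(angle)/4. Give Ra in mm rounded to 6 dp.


Ra = 0.24 * cos(74.8) / 4 = 0.015731 mm


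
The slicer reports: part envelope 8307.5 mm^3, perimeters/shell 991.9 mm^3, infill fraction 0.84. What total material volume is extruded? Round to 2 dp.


V_infill = (8307.5 - 991.9) * 0.84 = 6145.1
V_total = 991.9 + 6145.1 = 7137.0 mm^3


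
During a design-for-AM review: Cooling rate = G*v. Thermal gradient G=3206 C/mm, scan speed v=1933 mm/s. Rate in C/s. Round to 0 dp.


CR = 3206 * 1933 = 6197198 C/s


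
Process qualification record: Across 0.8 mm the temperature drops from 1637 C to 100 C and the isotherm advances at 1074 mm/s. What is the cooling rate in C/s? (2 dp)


G = (1637-100)/0.8 = 1921.25 C/mm
CR = 1921.25 * 1074 = 2063422.5 C/s


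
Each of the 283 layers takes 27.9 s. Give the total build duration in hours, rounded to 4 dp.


t = 283 * 27.9 / 3600 = 2.1933 hrs


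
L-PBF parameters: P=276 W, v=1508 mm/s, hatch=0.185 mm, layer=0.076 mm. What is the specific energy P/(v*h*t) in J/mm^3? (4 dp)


Build rate = 1508 * 0.185 * 0.076 = 21.20248 mm^3/s
SE = 276 / 21.20248 = 13.0173 J/mm^3


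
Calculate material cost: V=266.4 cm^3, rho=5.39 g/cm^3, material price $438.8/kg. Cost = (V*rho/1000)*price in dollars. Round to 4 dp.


Mass = 266.4*5.39/1000 = 1.435896 kg
Cost = 1.435896 * 438.8 = 630.0712 $


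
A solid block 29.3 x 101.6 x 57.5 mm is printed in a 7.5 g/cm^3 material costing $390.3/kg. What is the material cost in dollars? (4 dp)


V = 29.3 * 101.6 * 57.5 = 171170.6 mm^3 = 171.1706 cm^3
Mass = 171.1706 * 7.5 / 1000 = 1.2837795 kg
Cost = 1.2837795 * 390.3 = 501.0591 $


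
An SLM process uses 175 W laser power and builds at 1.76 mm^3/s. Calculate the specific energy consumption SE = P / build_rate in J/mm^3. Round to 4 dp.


SE = 175 / 1.76 = 99.4318 J/mm^3


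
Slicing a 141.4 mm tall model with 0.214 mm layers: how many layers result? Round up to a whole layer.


Layers = ceil(141.4/0.214) = 661


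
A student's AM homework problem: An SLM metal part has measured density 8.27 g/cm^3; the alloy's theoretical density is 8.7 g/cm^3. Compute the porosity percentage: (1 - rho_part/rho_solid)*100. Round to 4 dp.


Porosity = (1-8.27/8.7)*100 = 4.9425 %


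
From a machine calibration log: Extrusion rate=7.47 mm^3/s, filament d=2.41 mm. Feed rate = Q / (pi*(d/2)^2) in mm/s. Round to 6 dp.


A = pi*(2.41/2)^2 = 4.561671
v = 7.47 / 4.561671 = 1.637558 mm/s


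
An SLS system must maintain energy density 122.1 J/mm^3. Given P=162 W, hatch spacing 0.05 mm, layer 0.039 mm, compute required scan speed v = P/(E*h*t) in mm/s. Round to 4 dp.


v = 162 / (122.1*0.05*0.039) = 680.4007 mm/s


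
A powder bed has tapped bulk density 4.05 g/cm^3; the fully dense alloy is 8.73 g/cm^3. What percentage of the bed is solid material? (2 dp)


Packing = (4.05/8.73)*100 = 46.39 %


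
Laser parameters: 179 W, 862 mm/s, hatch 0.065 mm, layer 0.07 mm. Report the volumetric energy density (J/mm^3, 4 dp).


E = 179 / (862*0.065*0.07) = 45.6388 J/mm^3


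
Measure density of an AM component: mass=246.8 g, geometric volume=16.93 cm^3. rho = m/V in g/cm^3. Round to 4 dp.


rho = 246.8 / 16.93 = 14.5777 g/cm^3


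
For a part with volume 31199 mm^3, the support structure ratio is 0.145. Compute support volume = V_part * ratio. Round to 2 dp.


V_support = 31199 * 0.145 = 4523.86 mm^3


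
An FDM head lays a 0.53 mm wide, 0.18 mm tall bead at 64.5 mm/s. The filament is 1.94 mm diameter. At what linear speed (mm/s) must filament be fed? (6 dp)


Q = 0.53 * 0.18 * 64.5 = 6.1533 mm^3/s
A_fil = pi*(1.94/2)^2 = 2.95592453 mm^2
v_feed = 6.1533 / 2.95592453 = 2.081684 mm/s


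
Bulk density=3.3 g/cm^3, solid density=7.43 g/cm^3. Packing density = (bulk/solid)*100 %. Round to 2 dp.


Packing = (3.3/7.43)*100 = 44.41 %


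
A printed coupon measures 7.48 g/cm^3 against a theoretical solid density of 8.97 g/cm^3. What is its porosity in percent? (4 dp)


Porosity = (1-7.48/8.97)*100 = 16.6109 %


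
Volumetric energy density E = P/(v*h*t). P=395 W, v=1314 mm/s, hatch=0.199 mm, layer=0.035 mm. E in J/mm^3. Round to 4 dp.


E = 395 / (1314*0.199*0.035) = 43.1599 J/mm^3


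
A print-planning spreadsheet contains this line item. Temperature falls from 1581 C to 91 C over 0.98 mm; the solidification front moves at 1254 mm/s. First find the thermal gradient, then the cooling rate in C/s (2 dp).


G = (1581-91)/0.98 = 1520.40816327 C/mm
CR = 1520.40816327 * 1254 = 1906591.84 C/s


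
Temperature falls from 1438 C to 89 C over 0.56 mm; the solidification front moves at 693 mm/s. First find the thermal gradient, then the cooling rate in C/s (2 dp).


G = (1438-89)/0.56 = 2408.92857143 C/mm
CR = 2408.92857143 * 693 = 1669387.5 C/s


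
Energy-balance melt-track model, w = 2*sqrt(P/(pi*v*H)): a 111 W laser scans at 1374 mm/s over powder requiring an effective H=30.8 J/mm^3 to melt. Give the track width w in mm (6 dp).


w = 2*sqrt(111/(pi*1374*30.8)) = 0.057789 mm


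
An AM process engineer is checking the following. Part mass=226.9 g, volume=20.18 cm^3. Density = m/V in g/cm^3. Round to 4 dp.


rho = 226.9 / 20.18 = 11.2438 g/cm^3


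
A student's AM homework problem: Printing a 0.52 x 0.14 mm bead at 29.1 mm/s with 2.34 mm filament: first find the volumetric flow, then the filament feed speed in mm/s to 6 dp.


Q = 0.52 * 0.14 * 29.1 = 2.11848 mm^3/s
A_fil = pi*(2.34/2)^2 = 4.30052618 mm^2
v_feed = 2.11848 / 4.30052618 = 0.492609 mm/s


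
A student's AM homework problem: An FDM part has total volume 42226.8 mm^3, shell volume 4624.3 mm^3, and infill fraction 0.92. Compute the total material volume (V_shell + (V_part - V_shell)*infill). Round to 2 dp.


V_infill = (42226.8 - 4624.3) * 0.92 = 34594.3
V_total = 4624.3 + 34594.3 = 39218.6 mm^3


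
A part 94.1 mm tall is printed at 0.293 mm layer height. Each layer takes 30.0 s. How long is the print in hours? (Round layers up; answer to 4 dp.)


Layers = ceil(94.1/0.293) = 322
t = 322 * 30.0 / 3600 = 2.6833 hrs


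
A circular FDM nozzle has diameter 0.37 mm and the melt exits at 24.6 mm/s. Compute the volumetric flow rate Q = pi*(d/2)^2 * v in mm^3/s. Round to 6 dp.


A = pi*(0.37/2)^2 = 0.10752101 mm^2
Q = 0.10752101 * 24.6 = 2.645017 mm^3/s


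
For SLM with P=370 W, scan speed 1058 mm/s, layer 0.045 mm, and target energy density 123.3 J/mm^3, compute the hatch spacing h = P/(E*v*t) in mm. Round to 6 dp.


h = 370 / (123.3*1058*0.045) = 0.063029 mm


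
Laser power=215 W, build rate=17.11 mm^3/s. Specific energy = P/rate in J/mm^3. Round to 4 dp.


SE = 215 / 17.11 = 12.5658 J/mm^3


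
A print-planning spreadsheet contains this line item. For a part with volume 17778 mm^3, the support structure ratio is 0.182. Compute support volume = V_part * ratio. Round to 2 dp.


V_support = 17778 * 0.182 = 3235.6 mm^3


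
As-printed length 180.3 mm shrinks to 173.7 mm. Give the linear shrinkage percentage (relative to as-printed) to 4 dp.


Shrinkage = ((180.3-173.7)/180.3)*100 = 3.6606 %


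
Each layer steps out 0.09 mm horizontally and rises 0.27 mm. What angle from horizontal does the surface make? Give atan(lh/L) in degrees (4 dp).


angle = atan(0.27/0.09) = 71.5651 degrees


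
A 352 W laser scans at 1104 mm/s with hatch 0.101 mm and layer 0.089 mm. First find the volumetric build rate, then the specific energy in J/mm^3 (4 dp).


Build rate = 1104 * 0.101 * 0.089 = 9.923856 mm^3/s
SE = 352 / 9.923856 = 35.4701 J/mm^3


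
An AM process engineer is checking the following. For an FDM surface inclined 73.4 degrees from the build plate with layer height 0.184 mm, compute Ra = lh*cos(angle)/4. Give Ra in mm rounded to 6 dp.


Ra = 0.184 * cos(73.4) / 4 = 0.013142 mm


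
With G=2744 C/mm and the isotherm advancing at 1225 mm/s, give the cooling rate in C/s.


CR = 2744 * 1225 = 3361400 C/s


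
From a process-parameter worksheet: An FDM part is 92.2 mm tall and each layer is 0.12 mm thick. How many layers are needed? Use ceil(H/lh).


Layers = ceil(92.2/0.12) = 769


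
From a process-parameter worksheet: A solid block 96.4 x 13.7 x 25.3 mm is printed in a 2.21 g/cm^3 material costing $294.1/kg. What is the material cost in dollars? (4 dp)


V = 96.4 * 13.7 * 25.3 = 33413.204 mm^3 = 33.413204 cm^3
Mass = 33.413204 * 2.21 / 1000 = 0.07384318 kg
Cost = 0.07384318 * 294.1 = 21.7173 $


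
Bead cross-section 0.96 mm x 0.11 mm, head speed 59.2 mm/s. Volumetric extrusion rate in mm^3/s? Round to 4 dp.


Rate = 0.96 * 0.11 * 59.2 = 6.2515 mm^3/s


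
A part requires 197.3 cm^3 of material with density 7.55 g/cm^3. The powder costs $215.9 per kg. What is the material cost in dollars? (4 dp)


Mass = 197.3*7.55/1000 = 1.489615 kg
Cost = 1.489615 * 215.9 = 321.6079 $


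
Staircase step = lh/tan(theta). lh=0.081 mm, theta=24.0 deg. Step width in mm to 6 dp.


step = 0.081 / tan(24.0) = 0.181929 mm


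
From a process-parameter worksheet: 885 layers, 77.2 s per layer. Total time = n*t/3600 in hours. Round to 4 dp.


t = 885 * 77.2 / 3600 = 18.9783 hrs


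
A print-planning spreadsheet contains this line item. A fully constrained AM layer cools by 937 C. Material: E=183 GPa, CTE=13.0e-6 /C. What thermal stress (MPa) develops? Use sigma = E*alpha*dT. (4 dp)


sigma = 183*1000 * 13.0e-6 * 937 = 2229.123 MPa


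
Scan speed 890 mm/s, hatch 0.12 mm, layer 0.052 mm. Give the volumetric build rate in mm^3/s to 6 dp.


Rate = 890 * 0.12 * 0.052 = 5.5536 mm^3/s


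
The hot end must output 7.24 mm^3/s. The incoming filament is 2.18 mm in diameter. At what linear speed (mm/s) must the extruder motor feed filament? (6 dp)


A = pi*(2.18/2)^2 = 3.732526
v = 7.24 / 3.732526 = 1.939705 mm/s
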